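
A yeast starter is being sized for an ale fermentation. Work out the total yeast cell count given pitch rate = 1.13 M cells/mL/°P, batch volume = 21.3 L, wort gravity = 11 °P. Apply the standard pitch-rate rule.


cells (billions) = rate · V_L · °P
cells = 1.13 · 21.3 · 11

264.7590 billion cells


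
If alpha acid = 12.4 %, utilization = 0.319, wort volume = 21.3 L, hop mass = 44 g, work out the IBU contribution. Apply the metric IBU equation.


IBU = (α/100)·mass·U·1000 / V
IBU = (12.4/100)·44·0.319·1000 / 21.3

81.7119 IBU


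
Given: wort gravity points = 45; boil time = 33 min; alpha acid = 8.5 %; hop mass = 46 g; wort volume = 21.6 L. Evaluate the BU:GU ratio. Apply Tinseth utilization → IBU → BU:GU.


U = 1.65·0.000125^(GP/1000)·(1−e^(−0.04t))/4.15;  IBU = (α/100)·m·U·1000/V;  BU:GU = IBU/GP
U = 1.65·0.000125^(45/1000)·(1−e^(−0.04·33))/4.15 = 0.1945
IBU = (8.5/100)·46·0.1945·1000/21.6 = 35.2001
BU:GU = 35.2001/45

0.7822


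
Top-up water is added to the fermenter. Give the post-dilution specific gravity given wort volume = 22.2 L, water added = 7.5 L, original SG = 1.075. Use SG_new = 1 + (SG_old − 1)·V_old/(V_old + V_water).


pts = (1.075 − 1)·1000·22.2/(22.2 + 7.5) = 56.0606
SG_new = 1 + 56.0606/1000

1.0561


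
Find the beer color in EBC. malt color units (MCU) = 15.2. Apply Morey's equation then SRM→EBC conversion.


SRM = 1.4922·MCU^0.6859;  EBC = SRM·1.97
SRM = 1.4922·15.2^0.6859 = 9.6484
EBC = 9.6484·1.97

19.0073 EBC


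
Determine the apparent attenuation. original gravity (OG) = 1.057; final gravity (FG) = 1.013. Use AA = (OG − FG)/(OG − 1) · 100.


AA = (1.057 − 1.013)/(1.057 − 1) · 100

77.1930 %


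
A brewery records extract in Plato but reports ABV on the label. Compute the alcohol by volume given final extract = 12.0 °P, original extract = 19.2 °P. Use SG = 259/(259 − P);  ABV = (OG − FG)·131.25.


OG = 259/(259 − 19.2) = 1.0801
FG = 259/(259 − 12.0) = 1.0486
ABV = (1.0801 − 1.0486)·131.25

4.1322 % ABV


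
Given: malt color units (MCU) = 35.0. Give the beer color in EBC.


SRM = 1.4922·MCU^0.6859;  EBC = SRM·1.97
SRM = 1.4922·35.0^0.6859 = 17.0963
EBC = 17.0963·1.97

33.6798 EBC


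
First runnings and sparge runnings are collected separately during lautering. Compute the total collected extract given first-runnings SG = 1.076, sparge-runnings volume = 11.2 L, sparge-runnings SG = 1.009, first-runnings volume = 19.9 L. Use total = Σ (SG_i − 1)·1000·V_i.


first = (1.076 − 1)·1000·19.9 = 1512.4000
sparge = (1.009 − 1)·1000·11.2 = 100.8000
total = 1512.4000 + 100.8000

1613.2000 gravity·L


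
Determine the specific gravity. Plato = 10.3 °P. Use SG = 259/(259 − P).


SG = 259/(259 − 10.3)

1.0414


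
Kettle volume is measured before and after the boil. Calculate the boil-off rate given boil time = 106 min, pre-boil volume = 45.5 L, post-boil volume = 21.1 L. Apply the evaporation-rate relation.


rate = (V_pre − V_post) / (t_min/60)
rate = (45.5 − 21.1) / (106/60)

13.8113 L/hr


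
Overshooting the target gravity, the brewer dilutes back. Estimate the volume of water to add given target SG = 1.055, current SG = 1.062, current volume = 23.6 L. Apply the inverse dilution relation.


V_water = V·((SG_curr − 1)/(SG_target − 1) − 1)
V_water = 23.6·((1.062 − 1)/(1.055 − 1) − 1)

3.0036 L


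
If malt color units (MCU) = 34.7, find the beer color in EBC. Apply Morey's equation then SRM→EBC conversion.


SRM = 1.4922·MCU^0.6859;  EBC = SRM·1.97
SRM = 1.4922·34.7^0.6859 = 16.9957
EBC = 16.9957·1.97

33.4815 EBC


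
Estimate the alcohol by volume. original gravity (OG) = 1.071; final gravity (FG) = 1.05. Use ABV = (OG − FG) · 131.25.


ABV = (1.071 − 1.05) · 131.25

2.7562 % ABV


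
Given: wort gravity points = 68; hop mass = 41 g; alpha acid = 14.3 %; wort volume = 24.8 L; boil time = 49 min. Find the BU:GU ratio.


U = 1.65·0.000125^(GP/1000)·(1−e^(−0.04t))/4.15;  IBU = (α/100)·m·U·1000/V;  BU:GU = IBU/GP
U = 1.65·0.000125^(68/1000)·(1−e^(−0.04·49))/4.15 = 0.1854
IBU = (14.3/100)·41·0.1854·1000/24.8 = 43.8287
BU:GU = 43.8287/68

0.6445


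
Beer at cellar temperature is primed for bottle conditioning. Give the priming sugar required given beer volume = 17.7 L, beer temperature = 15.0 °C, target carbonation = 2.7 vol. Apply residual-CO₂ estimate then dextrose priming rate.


residual = 14.695·(0.01821 + 0.09011·e^(−0.04·T));  sugar = (target − residual)·4.0·V
residual = 14.695·(0.01821 + 0.09011·e^(−0.04·15.0)) = 0.9943
sugar = (2.7 − 0.9943)·4.0·17.7

120.7626 g


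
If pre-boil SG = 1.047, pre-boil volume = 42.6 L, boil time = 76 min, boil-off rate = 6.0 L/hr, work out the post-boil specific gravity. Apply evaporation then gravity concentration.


V_post = V_pre − rate·(t/60);  SG_post = 1 + (SG_pre−1)·V_pre/V_post
V_post = 42.6 − 6.0·(76/60) = 35.0000
SG_post = 1 + (1.047 − 1)·42.6/35.0000

1.0572


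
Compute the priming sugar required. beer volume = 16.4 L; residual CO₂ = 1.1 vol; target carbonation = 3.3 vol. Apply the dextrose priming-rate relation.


sugar = (target − residual)·4.0·V
sugar = (3.3 − 1.1)·4.0·16.4

144.3200 g


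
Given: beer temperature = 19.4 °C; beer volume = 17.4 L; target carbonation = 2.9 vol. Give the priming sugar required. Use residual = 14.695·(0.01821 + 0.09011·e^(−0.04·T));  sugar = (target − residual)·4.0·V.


residual = 14.695·(0.01821 + 0.09011·e^(−0.04·19.4)) = 0.8770
sugar = (2.9 − 0.8770)·4.0·17.4

140.7984 g


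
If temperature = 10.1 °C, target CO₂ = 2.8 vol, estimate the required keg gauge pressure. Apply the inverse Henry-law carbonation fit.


psi = vols/(0.01821 + 0.09011·e^(−0.04·T)) − 14.695
psi = 2.8/(0.01821 + 0.09011·e^(−0.04·10.1)) − 14.695

21.0323 psi


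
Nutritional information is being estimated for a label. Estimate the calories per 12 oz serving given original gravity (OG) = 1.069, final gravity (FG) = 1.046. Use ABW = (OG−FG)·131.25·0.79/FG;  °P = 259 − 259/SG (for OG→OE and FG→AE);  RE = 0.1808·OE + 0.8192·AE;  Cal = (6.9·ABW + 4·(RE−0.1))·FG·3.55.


ABW = (1.069 − 1.046)·131.25·0.79/1.046 = 2.2799
OE = 259 − 259/1.069 = 16.7175 °P
AE = 259 − 259/1.046 = 11.3901 °P
RE = 0.1808·16.7175 + 0.8192·11.3901 = 12.3533 °P
Cal = (6.9·2.2799 + 4·(12.3533−0.1))·1.046·3.55

240.4161 kcal


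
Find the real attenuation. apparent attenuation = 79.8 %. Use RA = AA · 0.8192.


RA = 79.8 · 0.8192

65.3722 %


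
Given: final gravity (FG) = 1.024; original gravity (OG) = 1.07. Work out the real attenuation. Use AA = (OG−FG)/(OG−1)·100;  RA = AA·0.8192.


AA = (1.07 − 1.024)/(1.07 − 1)·100 = 65.7143
RA = 65.7143·0.8192

53.8331 %


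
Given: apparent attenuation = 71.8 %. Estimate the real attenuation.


RA = AA · 0.8192
RA = 71.8 · 0.8192

58.8186 %


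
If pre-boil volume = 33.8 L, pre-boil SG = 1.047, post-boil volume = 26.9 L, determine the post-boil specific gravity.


SG_post = 1 + (SG_pre − 1)·V_pre/V_post
pts_pre = (1.047 − 1)·1000 = 47.0000
pts_post = 47.0000·33.8/26.9 = 59.0558
SG_post = 1 + 59.0558/1000

1.0591


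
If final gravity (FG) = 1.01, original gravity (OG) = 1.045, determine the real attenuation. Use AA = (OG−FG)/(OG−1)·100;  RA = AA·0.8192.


AA = (1.045 − 1.01)/(1.045 − 1)·100 = 77.7778
RA = 77.7778·0.8192

63.7156 %


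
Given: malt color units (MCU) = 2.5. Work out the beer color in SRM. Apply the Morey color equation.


SRM = 1.4922 · MCU^0.6859
SRM = 1.4922 · 2.5^0.6859

2.7975 SRM


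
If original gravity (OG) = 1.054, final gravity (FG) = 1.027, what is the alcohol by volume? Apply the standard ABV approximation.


ABV = (OG − FG) · 131.25
ABV = (1.054 − 1.027) · 131.25

3.5438 % ABV


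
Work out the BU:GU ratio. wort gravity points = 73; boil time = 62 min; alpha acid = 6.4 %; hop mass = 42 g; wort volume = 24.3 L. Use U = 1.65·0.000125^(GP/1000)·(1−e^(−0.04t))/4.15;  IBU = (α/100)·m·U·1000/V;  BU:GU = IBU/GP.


U = 1.65·0.000125^(73/1000)·(1−e^(−0.04·62))/4.15 = 0.1890
IBU = (6.4/100)·42·0.1890·1000/24.3 = 20.9098
BU:GU = 20.9098/73

0.2864


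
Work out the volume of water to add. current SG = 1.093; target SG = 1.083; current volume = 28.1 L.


V_water = V·((SG_curr − 1)/(SG_target − 1) − 1)
V_water = 28.1·((1.093 − 1)/(1.083 − 1) − 1)

3.3855 L


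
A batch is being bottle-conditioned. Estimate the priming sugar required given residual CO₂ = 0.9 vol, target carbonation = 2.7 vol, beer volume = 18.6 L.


sugar = (target − residual)·4.0·V
sugar = (2.7 − 0.9)·4.0·18.6

133.9200 g


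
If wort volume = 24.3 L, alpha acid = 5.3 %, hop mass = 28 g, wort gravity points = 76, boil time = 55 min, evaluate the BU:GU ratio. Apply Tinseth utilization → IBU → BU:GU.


U = 1.65·0.000125^(GP/1000)·(1−e^(−0.04t))/4.15;  IBU = (α/100)·m·U·1000/V;  BU:GU = IBU/GP
U = 1.65·0.000125^(76/1000)·(1−e^(−0.04·55))/4.15 = 0.1786
IBU = (5.3/100)·28·0.1786·1000/24.3 = 10.9050
BU:GU = 10.9050/76

0.1435


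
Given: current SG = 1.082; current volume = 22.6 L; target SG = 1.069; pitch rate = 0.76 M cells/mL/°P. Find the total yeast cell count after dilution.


V_w = V·((SG_c−1)/(SG_t−1)−1);  °P = 259 − 259/SG_t;  cells = rate·(V+V_w)·°P
V_w = 22.6·((1.082−1)/(1.069−1)−1) = 4.2580
V_final = 22.6 + 4.2580 = 26.8580
°P = 259 − 259/1.069 = 16.7175
cells = 0.76·26.8580·16.7175

341.2384 billion cells


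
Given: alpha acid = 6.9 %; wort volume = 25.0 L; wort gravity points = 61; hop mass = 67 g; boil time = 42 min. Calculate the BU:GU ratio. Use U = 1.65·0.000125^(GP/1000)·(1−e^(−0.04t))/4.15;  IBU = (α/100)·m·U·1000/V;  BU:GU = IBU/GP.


U = 1.65·0.000125^(61/1000)·(1−e^(−0.04·42))/4.15 = 0.1870
IBU = (6.9/100)·67·0.1870·1000/25.0 = 34.5745
BU:GU = 34.5745/61

0.5668


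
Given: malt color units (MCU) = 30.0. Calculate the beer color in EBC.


SRM = 1.4922·MCU^0.6859;  EBC = SRM·1.97
SRM = 1.4922·30.0^0.6859 = 15.3810
EBC = 15.3810·1.97

30.3006 EBC


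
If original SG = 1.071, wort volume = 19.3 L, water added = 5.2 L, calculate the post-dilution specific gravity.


SG_new = 1 + (SG_old − 1)·V_old/(V_old + V_water)
pts = (1.071 − 1)·1000·19.3/(19.3 + 5.2) = 55.9306
SG_new = 1 + 55.9306/1000

1.0559


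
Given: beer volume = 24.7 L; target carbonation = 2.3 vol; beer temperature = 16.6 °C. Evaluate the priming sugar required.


residual = 14.695·(0.01821 + 0.09011·e^(−0.04·T));  sugar = (target − residual)·4.0·V
residual = 14.695·(0.01821 + 0.09011·e^(−0.04·16.6)) = 0.9493
sugar = (2.3 − 0.9493)·4.0·24.7

133.4530 g


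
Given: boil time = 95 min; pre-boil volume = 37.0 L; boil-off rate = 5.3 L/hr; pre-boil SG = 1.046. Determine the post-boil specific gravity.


V_post = V_pre − rate·(t/60);  SG_post = 1 + (SG_pre−1)·V_pre/V_post
V_post = 37.0 − 5.3·(95/60) = 28.6083
SG_post = 1 + (1.046 − 1)·37.0/28.6083

1.0595


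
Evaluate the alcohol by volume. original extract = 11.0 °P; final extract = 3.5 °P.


SG = 259/(259 − P);  ABV = (OG − FG)·131.25
OG = 259/(259 − 11.0) = 1.0444
FG = 259/(259 − 3.5) = 1.0137
ABV = (1.0444 − 1.0137)·131.25

4.0236 % ABV


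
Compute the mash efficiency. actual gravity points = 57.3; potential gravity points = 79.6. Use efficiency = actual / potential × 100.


efficiency = 57.3 / 79.6 × 100

71.9849 %


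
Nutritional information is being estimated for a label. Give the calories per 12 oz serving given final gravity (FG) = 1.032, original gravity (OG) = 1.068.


ABW = (OG−FG)·131.25·0.79/FG;  °P = 259 − 259/SG (for OG→OE and FG→AE);  RE = 0.1808·OE + 0.8192·AE;  Cal = (6.9·ABW + 4·(RE−0.1))·FG·3.55
ABW = (1.068 − 1.032)·131.25·0.79/1.032 = 3.6170
OE = 259 − 259/1.068 = 16.4906 °P
AE = 259 − 259/1.032 = 8.0310 °P
RE = 0.1808·16.4906 + 0.8192·8.0310 = 9.5605 °P
Cal = (6.9·3.6170 + 4·(9.5605−0.1))·1.032·3.55

230.0718 kcal


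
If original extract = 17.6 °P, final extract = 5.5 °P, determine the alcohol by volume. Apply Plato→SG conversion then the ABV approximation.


SG = 259/(259 − P);  ABV = (OG − FG)·131.25
OG = 259/(259 − 17.6) = 1.0729
FG = 259/(259 − 5.5) = 1.0217
ABV = (1.0729 − 1.0217)·131.25

6.7215 % ABV


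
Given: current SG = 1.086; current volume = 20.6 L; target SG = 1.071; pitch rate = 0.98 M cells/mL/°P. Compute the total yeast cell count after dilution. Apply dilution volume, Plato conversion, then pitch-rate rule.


V_w = V·((SG_c−1)/(SG_t−1)−1);  °P = 259 − 259/SG_t;  cells = rate·(V+V_w)·°P
V_w = 20.6·((1.086−1)/(1.071−1)−1) = 4.3521
V_final = 20.6 + 4.3521 = 24.9521
°P = 259 − 259/1.071 = 17.1699
cells = 0.98·24.9521·17.1699

419.8576 billion cells


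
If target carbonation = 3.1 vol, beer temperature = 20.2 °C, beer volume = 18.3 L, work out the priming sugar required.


residual = 14.695·(0.01821 + 0.09011·e^(−0.04·T));  sugar = (target − residual)·4.0·V
residual = 14.695·(0.01821 + 0.09011·e^(−0.04·20.2)) = 0.8578
sugar = (3.1 − 0.8578)·4.0·18.3

164.1260 g


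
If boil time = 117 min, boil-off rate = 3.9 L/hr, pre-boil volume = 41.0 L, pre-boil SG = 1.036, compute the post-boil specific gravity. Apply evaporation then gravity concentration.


V_post = V_pre − rate·(t/60);  SG_post = 1 + (SG_pre−1)·V_pre/V_post
V_post = 41.0 − 3.9·(117/60) = 33.3950
SG_post = 1 + (1.036 − 1)·41.0/33.3950

1.0442


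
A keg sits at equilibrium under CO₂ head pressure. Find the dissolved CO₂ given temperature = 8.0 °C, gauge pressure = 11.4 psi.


vols = (P + 14.695)·(0.01821 + 0.09011·e^(−0.04·T))
vols = (11.4 + 14.695)·(0.01821 + 0.09011·e^(−0.04·8.0))

2.1827 volumes


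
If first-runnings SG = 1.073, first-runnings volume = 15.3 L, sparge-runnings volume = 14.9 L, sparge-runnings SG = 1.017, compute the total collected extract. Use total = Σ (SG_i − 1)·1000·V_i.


first = (1.073 − 1)·1000·15.3 = 1116.9000
sparge = (1.017 − 1)·1000·14.9 = 253.3000
total = 1116.9000 + 253.3000

1370.2000 gravity·L


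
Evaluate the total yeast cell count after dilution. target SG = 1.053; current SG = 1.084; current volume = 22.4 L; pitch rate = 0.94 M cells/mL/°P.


V_w = V·((SG_c−1)/(SG_t−1)−1);  °P = 259 − 259/SG_t;  cells = rate·(V+V_w)·°P
V_w = 22.4·((1.084−1)/(1.053−1)−1) = 13.1019
V_final = 22.4 + 13.1019 = 35.5019
°P = 259 − 259/1.053 = 13.0361
cells = 0.94·35.5019·13.0361

435.0374 billion cells


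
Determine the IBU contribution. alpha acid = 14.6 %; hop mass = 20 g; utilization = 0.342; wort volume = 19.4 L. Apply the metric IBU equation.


IBU = (α/100)·mass·U·1000 / V
IBU = (14.6/100)·20·0.342·1000 / 19.4

51.4763 IBU


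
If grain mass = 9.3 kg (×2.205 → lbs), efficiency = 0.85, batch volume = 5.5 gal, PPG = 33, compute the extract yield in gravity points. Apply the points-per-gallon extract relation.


points = lbs × PPG × eff / vol
lbs = 9.3 × 2.205 = 20.5065
points = 20.5065 × 33 × 0.85 / 5.5

104.5831 points


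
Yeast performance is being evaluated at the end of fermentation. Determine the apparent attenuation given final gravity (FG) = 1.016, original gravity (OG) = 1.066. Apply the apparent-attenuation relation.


AA = (OG − FG)/(OG − 1) · 100
AA = (1.066 − 1.016)/(1.066 − 1) · 100

75.7576 %


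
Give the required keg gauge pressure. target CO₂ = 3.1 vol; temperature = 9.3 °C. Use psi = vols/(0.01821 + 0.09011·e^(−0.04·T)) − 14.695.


psi = 3.1/(0.01821 + 0.09011·e^(−0.04·9.3)) − 14.695

23.8969 psi


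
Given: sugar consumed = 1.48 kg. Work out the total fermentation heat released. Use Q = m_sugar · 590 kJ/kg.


Q = 1.48 · 590

873.2000 kJ


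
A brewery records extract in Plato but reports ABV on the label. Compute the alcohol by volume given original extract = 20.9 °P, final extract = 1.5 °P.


SG = 259/(259 − P);  ABV = (OG − FG)·131.25
OG = 259/(259 − 20.9) = 1.0878
FG = 259/(259 − 1.5) = 1.0058
ABV = (1.0878 − 1.0058)·131.25

10.7563 % ABV


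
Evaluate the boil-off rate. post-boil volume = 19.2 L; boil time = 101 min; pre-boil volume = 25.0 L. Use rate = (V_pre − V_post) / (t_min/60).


rate = (25.0 − 19.2) / (101/60)

3.4455 L/hr


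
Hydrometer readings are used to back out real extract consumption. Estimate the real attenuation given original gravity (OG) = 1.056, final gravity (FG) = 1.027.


AA = (OG−FG)/(OG−1)·100;  RA = AA·0.8192
AA = (1.056 − 1.027)/(1.056 − 1)·100 = 51.7857
RA = 51.7857·0.8192

42.4229 %


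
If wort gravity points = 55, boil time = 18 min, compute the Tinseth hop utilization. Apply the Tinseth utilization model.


U = 1.65·0.000125^(GP/1000) · (1 − e^(−0.04·t))/4.15
bigness = 1.65·0.000125^(55/1000) = 1.0065
boil_factor = (1 − e^(−0.04·18))/4.15 = 0.1237
U = 1.0065 · 0.1237

0.1245


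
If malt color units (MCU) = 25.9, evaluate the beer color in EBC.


SRM = 1.4922·MCU^0.6859;  EBC = SRM·1.97
SRM = 1.4922·25.9^0.6859 = 13.9062
EBC = 13.9062·1.97

27.3953 EBC


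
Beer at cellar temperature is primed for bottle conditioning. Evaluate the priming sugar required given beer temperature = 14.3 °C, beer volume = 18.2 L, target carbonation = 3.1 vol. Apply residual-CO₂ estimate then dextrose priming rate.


residual = 14.695·(0.01821 + 0.09011·e^(−0.04·T));  sugar = (target − residual)·4.0·V
residual = 14.695·(0.01821 + 0.09011·e^(−0.04·14.3)) = 1.0149
sugar = (3.1 − 1.0149)·4.0·18.2

151.7917 g


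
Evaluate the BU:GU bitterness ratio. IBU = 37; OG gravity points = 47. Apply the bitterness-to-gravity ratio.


BU:GU = IBU / OG_points
BU:GU = 37 / 47

0.7872


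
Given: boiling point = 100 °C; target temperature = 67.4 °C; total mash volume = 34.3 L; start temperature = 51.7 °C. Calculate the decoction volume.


V_dec = V_total·(T_target − T_start)/(T_boil − T_start)
V_dec = 34.3·(67.4 − 51.7)/(100 − 51.7)

11.1493 L


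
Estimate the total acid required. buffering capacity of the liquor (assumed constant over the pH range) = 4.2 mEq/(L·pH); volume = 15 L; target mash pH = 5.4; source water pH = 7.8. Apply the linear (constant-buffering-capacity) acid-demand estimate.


acid = buffering capacity · (pH_source − pH_target) · V
acid = 4.2 · (7.8 − 5.4) · 15

151.2000 mEq


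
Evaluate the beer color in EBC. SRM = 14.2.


EBC = SRM · 1.97
EBC = 14.2 · 1.97

27.9740 EBC


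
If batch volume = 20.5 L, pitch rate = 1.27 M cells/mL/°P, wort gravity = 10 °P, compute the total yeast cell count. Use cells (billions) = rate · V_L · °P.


cells = 1.27 · 20.5 · 10

260.3500 billion cells


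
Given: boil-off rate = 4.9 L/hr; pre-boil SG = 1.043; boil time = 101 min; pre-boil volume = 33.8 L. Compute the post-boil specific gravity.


V_post = V_pre − rate·(t/60);  SG_post = 1 + (SG_pre−1)·V_pre/V_post
V_post = 33.8 − 4.9·(101/60) = 25.5517
SG_post = 1 + (1.043 − 1)·33.8/25.5517

1.0569


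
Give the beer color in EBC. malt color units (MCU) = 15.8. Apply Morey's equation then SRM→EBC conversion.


SRM = 1.4922·MCU^0.6859;  EBC = SRM·1.97
SRM = 1.4922·15.8^0.6859 = 9.9080
EBC = 9.9080·1.97

19.5188 EBC


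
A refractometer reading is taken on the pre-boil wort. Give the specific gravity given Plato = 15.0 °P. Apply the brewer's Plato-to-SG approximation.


SG = 259/(259 − P)
SG = 259/(259 − 15.0)

1.0615


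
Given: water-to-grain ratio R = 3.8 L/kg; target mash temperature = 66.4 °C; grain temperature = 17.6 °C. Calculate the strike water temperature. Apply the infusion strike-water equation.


T_strike = (0.41/R)·(T_mash − T_grain) + T_mash
T_strike = (0.41/3.8)·(66.4 − 17.6) + 66.4

71.6653 °C


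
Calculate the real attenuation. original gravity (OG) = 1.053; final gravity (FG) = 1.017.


AA = (OG−FG)/(OG−1)·100;  RA = AA·0.8192
AA = (1.053 − 1.017)/(1.053 − 1)·100 = 67.9245
RA = 67.9245·0.8192

55.6438 %


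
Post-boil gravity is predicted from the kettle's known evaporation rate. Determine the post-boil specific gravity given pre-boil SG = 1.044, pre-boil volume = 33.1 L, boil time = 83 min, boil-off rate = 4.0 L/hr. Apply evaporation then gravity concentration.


V_post = V_pre − rate·(t/60);  SG_post = 1 + (SG_pre−1)·V_pre/V_post
V_post = 33.1 − 4.0·(83/60) = 27.5667
SG_post = 1 + (1.044 − 1)·33.1/27.5667

1.0528


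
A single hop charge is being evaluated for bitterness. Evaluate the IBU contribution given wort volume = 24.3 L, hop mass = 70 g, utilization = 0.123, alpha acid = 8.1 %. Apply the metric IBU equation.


IBU = (α/100)·mass·U·1000 / V
IBU = (8.1/100)·70·0.123·1000 / 24.3

28.7000 IBU


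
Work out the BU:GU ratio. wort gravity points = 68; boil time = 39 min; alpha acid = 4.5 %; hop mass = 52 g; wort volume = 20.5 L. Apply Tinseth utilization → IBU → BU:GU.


U = 1.65·0.000125^(GP/1000)·(1−e^(−0.04t))/4.15;  IBU = (α/100)·m·U·1000/V;  BU:GU = IBU/GP
U = 1.65·0.000125^(68/1000)·(1−e^(−0.04·39))/4.15 = 0.1704
IBU = (4.5/100)·52·0.1704·1000/20.5 = 19.4554
BU:GU = 19.4554/68

0.2861


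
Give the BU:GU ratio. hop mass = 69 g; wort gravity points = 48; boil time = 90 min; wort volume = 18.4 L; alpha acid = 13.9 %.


U = 1.65·0.000125^(GP/1000)·(1−e^(−0.04t))/4.15;  IBU = (α/100)·m·U·1000/V;  BU:GU = IBU/GP
U = 1.65·0.000125^(48/1000)·(1−e^(−0.04·90))/4.15 = 0.2512
IBU = (13.9/100)·69·0.2512·1000/18.4 = 130.9489
BU:GU = 130.9489/48

2.7281


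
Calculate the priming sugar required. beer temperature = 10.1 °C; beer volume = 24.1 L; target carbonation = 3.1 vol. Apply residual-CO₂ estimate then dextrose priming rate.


residual = 14.695·(0.01821 + 0.09011·e^(−0.04·T));  sugar = (target − residual)·4.0·V
residual = 14.695·(0.01821 + 0.09011·e^(−0.04·10.1)) = 1.1517
sugar = (3.1 − 1.1517)·4.0·24.1

187.8192 g


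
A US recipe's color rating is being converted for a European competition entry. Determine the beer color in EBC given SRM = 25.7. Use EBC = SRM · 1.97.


EBC = 25.7 · 1.97

50.6290 EBC


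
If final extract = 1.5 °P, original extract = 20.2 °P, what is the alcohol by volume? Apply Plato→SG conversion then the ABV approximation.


SG = 259/(259 − P);  ABV = (OG − FG)·131.25
OG = 259/(259 − 20.2) = 1.0846
FG = 259/(259 − 1.5) = 1.0058
ABV = (1.0846 − 1.0058)·131.25

10.3378 % ABV


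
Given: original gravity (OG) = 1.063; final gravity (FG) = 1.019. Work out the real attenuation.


AA = (OG−FG)/(OG−1)·100;  RA = AA·0.8192
AA = (1.063 − 1.019)/(1.063 − 1)·100 = 69.8413
RA = 69.8413·0.8192

57.2140 %


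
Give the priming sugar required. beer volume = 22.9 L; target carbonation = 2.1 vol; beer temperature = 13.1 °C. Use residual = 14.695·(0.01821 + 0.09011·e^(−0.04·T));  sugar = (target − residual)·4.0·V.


residual = 14.695·(0.01821 + 0.09011·e^(−0.04·13.1)) = 1.0517
sugar = (2.1 − 1.0517)·4.0·22.9

96.0245 g


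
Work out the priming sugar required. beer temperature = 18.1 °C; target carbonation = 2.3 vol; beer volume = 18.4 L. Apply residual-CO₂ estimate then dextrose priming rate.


residual = 14.695·(0.01821 + 0.09011·e^(−0.04·T));  sugar = (target − residual)·4.0·V
residual = 14.695·(0.01821 + 0.09011·e^(−0.04·18.1)) = 0.9096
sugar = (2.3 − 0.9096)·4.0·18.4

102.3361 g


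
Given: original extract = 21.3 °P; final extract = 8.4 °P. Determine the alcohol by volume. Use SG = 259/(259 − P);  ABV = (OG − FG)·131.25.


OG = 259/(259 − 21.3) = 1.0896
FG = 259/(259 − 8.4) = 1.0335
ABV = (1.0896 − 1.0335)·131.25

7.3617 % ABV


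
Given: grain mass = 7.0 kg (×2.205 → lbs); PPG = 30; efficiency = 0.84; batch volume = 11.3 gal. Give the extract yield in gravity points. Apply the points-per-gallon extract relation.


points = lbs × PPG × eff / vol
lbs = 7.0 × 2.205 = 15.4350
points = 15.4350 × 30 × 0.84 / 11.3

34.4214 points


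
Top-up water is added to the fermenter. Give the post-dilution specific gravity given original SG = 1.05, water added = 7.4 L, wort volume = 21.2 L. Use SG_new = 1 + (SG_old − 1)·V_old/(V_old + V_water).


pts = (1.05 − 1)·1000·21.2/(21.2 + 7.4) = 37.0629
SG_new = 1 + 37.0629/1000

1.0371


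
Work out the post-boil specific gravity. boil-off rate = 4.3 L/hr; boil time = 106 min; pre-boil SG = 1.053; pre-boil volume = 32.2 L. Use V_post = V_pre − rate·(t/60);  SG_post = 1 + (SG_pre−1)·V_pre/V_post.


V_post = 32.2 − 4.3·(106/60) = 24.6033
SG_post = 1 + (1.053 − 1)·32.2/24.6033

1.0694


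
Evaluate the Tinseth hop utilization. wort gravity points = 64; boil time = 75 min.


U = 1.65·0.000125^(GP/1000) · (1 − e^(−0.04·t))/4.15
bigness = 1.65·0.000125^(64/1000) = 0.9283
boil_factor = (1 − e^(−0.04·75))/4.15 = 0.2290
U = 0.9283 · 0.2290

0.2125


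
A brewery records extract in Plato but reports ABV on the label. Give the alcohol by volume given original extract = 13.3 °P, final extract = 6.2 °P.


SG = 259/(259 − P);  ABV = (OG − FG)·131.25
OG = 259/(259 − 13.3) = 1.0541
FG = 259/(259 − 6.2) = 1.0245
ABV = (1.0541 − 1.0245)·131.25

3.8858 % ABV


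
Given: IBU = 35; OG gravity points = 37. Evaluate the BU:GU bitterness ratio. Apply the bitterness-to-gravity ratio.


BU:GU = IBU / OG_points
BU:GU = 35 / 37

0.9459


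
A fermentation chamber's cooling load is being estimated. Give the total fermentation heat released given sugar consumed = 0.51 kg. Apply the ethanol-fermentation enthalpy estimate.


Q = m_sugar · 590 kJ/kg
Q = 0.51 · 590

300.9000 kJ


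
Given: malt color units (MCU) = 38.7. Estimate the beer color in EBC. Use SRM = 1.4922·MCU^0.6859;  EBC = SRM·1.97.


SRM = 1.4922·38.7^0.6859 = 18.3163
EBC = 18.3163·1.97

36.0831 EBC


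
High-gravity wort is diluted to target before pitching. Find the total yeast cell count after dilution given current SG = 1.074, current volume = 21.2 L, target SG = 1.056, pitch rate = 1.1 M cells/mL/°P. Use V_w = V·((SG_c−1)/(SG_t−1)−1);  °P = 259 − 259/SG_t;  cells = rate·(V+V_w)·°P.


V_w = 21.2·((1.074−1)/(1.056−1)−1) = 6.8143
V_final = 21.2 + 6.8143 = 28.0143
°P = 259 − 259/1.056 = 13.7348
cells = 1.1·28.0143·13.7348

423.2492 billion cells


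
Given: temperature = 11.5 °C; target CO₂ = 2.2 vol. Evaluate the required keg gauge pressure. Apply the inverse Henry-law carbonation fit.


psi = vols/(0.01821 + 0.09011·e^(−0.04·T)) − 14.695
psi = 2.2/(0.01821 + 0.09011·e^(−0.04·11.5)) − 14.695

14.6012 psi


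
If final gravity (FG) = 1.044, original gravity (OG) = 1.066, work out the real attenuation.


AA = (OG−FG)/(OG−1)·100;  RA = AA·0.8192
AA = (1.066 − 1.044)/(1.066 − 1)·100 = 33.3333
RA = 33.3333·0.8192

27.3067 %


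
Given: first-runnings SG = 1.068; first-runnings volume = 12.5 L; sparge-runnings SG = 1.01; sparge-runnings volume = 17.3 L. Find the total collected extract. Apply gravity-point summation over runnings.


total = Σ (SG_i − 1)·1000·V_i
first = (1.068 − 1)·1000·12.5 = 850.0000
sparge = (1.01 − 1)·1000·17.3 = 173.0000
total = 850.0000 + 173.0000

1023.0000 gravity·L


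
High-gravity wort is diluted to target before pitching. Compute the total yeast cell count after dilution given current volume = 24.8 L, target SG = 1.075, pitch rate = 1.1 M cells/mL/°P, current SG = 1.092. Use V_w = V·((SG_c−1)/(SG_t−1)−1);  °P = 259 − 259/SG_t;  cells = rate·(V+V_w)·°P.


V_w = 24.8·((1.092−1)/(1.075−1)−1) = 5.6213
V_final = 24.8 + 5.6213 = 30.4213
°P = 259 − 259/1.075 = 18.0698
cells = 1.1·30.4213·18.0698

604.6771 billion cells


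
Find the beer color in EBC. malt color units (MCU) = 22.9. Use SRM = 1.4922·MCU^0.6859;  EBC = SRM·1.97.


SRM = 1.4922·22.9^0.6859 = 12.7802
EBC = 12.7802·1.97

25.1770 EBC


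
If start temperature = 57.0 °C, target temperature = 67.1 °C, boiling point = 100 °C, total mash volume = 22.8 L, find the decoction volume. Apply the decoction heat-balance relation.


V_dec = V_total·(T_target − T_start)/(T_boil − T_start)
V_dec = 22.8·(67.1 − 57.0)/(100 − 57.0)

5.3553 L


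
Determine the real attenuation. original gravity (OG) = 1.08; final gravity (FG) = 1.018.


AA = (OG−FG)/(OG−1)·100;  RA = AA·0.8192
AA = (1.08 − 1.018)/(1.08 − 1)·100 = 77.5000
RA = 77.5000·0.8192

63.4880 %


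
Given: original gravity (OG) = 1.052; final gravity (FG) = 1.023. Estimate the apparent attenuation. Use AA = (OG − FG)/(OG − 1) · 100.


AA = (1.052 − 1.023)/(1.052 − 1) · 100

55.7692 %


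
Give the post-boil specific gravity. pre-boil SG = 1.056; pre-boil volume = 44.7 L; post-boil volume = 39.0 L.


SG_post = 1 + (SG_pre − 1)·V_pre/V_post
pts_pre = (1.056 − 1)·1000 = 56.0000
pts_post = 56.0000·44.7/39.0 = 64.1846
SG_post = 1 + 64.1846/1000

1.0642


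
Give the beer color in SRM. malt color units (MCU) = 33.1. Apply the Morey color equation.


SRM = 1.4922 · MCU^0.6859
SRM = 1.4922 · 33.1^0.6859

16.4542 SRM


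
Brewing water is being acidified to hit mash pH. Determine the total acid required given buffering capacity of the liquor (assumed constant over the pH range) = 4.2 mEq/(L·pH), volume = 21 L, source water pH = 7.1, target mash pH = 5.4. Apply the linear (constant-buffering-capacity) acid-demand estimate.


acid = buffering capacity · (pH_source − pH_target) · V
acid = 4.2 · (7.1 − 5.4) · 21

149.9400 mEq


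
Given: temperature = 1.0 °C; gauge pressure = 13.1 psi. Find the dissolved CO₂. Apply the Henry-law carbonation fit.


vols = (P + 14.695)·(0.01821 + 0.09011·e^(−0.04·T))
vols = (13.1 + 14.695)·(0.01821 + 0.09011·e^(−0.04·1.0))

2.9125 volumes


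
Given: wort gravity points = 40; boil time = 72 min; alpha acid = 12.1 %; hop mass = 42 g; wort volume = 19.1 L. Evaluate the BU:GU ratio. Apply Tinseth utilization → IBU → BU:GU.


U = 1.65·0.000125^(GP/1000)·(1−e^(−0.04t))/4.15;  IBU = (α/100)·m·U·1000/V;  BU:GU = IBU/GP
U = 1.65·0.000125^(40/1000)·(1−e^(−0.04·72))/4.15 = 0.2620
IBU = (12.1/100)·42·0.2620·1000/19.1 = 69.6985
BU:GU = 69.6985/40

1.7425


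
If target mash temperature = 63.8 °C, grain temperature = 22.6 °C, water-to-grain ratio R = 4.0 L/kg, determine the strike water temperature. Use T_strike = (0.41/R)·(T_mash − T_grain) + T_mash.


T_strike = (0.41/4.0)·(63.8 − 22.6) + 63.8

68.0230 °C


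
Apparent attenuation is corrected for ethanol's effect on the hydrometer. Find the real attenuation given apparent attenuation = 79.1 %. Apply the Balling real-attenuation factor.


RA = AA · 0.8192
RA = 79.1 · 0.8192

64.7987 %


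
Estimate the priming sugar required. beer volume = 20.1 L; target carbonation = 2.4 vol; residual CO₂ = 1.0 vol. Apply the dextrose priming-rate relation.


sugar = (target − residual)·4.0·V
sugar = (2.4 − 1.0)·4.0·20.1

112.5600 g


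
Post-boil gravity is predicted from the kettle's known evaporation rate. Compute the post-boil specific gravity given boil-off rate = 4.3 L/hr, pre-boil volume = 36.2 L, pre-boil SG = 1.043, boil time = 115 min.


V_post = V_pre − rate·(t/60);  SG_post = 1 + (SG_pre−1)·V_pre/V_post
V_post = 36.2 − 4.3·(115/60) = 27.9583
SG_post = 1 + (1.043 − 1)·36.2/27.9583

1.0557


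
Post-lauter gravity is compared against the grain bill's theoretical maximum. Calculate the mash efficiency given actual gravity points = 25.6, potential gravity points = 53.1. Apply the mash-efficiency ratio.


efficiency = actual / potential × 100
efficiency = 25.6 / 53.1 × 100

48.2109 %


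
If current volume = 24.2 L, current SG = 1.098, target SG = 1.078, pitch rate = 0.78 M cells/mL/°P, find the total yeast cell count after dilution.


V_w = V·((SG_c−1)/(SG_t−1)−1);  °P = 259 − 259/SG_t;  cells = rate·(V+V_w)·°P
V_w = 24.2·((1.098−1)/(1.078−1)−1) = 6.2051
V_final = 24.2 + 6.2051 = 30.4051
°P = 259 − 259/1.078 = 18.7403
cells = 0.78·30.4051·18.7403

444.4440 billion cells


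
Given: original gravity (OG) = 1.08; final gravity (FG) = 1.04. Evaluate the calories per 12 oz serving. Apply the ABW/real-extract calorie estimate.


ABW = (OG−FG)·131.25·0.79/FG;  °P = 259 − 259/SG (for OG→OE and FG→AE);  RE = 0.1808·OE + 0.8192·AE;  Cal = (6.9·ABW + 4·(RE−0.1))·FG·3.55
ABW = (1.08 − 1.04)·131.25·0.79/1.04 = 3.9880
OE = 259 − 259/1.08 = 19.1852 °P
AE = 259 − 259/1.04 = 9.9615 °P
RE = 0.1808·19.1852 + 0.8192·9.9615 = 11.6292 °P
Cal = (6.9·3.9880 + 4·(11.6292−0.1))·1.04·3.55

271.8559 kcal


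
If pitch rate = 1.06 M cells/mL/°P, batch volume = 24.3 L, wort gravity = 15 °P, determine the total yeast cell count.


cells (billions) = rate · V_L · °P
cells = 1.06 · 24.3 · 15

386.3700 billion cells


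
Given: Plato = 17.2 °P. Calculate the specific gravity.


SG = 259/(259 − P)
SG = 259/(259 − 17.2)

1.0711


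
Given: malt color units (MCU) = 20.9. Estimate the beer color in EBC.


SRM = 1.4922·MCU^0.6859;  EBC = SRM·1.97
SRM = 1.4922·20.9^0.6859 = 12.0037
EBC = 12.0037·1.97

23.6473 EBC


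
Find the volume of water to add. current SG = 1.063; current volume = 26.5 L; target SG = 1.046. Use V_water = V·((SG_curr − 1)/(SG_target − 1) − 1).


V_water = 26.5·((1.063 − 1)/(1.046 − 1) − 1)

9.7935 L


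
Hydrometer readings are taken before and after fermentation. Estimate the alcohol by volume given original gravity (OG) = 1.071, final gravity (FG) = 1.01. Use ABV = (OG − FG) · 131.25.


ABV = (1.071 − 1.01) · 131.25

8.0062 % ABV


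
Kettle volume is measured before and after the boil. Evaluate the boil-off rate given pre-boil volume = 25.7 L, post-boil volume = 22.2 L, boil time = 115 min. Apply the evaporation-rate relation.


rate = (V_pre − V_post) / (t_min/60)
rate = (25.7 − 22.2) / (115/60)

1.8261 L/hr


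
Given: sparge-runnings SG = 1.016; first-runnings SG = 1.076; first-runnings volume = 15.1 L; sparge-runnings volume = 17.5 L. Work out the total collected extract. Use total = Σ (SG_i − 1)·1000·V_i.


first = (1.076 − 1)·1000·15.1 = 1147.6000
sparge = (1.016 − 1)·1000·17.5 = 280.0000
total = 1147.6000 + 280.0000

1427.6000 gravity·L


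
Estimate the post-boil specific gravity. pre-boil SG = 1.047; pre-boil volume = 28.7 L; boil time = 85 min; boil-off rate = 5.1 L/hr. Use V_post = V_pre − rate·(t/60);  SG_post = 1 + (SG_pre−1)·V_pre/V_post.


V_post = 28.7 − 5.1·(85/60) = 21.4750
SG_post = 1 + (1.047 − 1)·28.7/21.4750

1.0628


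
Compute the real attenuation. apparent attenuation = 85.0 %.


RA = AA · 0.8192
RA = 85.0 · 0.8192

69.6320 %


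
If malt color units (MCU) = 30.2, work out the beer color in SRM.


SRM = 1.4922 · MCU^0.6859
SRM = 1.4922 · 30.2^0.6859

15.4513 SRM


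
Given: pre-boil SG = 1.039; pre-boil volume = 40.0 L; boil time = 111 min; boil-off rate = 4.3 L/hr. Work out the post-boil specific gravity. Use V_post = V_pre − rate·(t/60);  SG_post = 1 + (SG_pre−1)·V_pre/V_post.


V_post = 40.0 − 4.3·(111/60) = 32.0450
SG_post = 1 + (1.039 − 1)·40.0/32.0450

1.0487


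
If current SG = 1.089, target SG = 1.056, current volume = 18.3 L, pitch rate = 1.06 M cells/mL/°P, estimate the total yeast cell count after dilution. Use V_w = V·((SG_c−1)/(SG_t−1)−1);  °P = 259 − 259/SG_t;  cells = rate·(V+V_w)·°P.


V_w = 18.3·((1.089−1)/(1.056−1)−1) = 10.7839
V_final = 18.3 + 10.7839 = 29.0839
°P = 259 − 259/1.056 = 13.7348
cells = 1.06·29.0839·13.7348

423.4312 billion cells


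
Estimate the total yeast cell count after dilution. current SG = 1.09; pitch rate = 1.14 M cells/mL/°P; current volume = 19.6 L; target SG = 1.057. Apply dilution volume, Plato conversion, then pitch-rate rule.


V_w = V·((SG_c−1)/(SG_t−1)−1);  °P = 259 − 259/SG_t;  cells = rate·(V+V_w)·°P
V_w = 19.6·((1.09−1)/(1.057−1)−1) = 11.3474
V_final = 19.6 + 11.3474 = 30.9474
°P = 259 − 259/1.057 = 13.9669
cells = 1.14·30.9474·13.9669

492.7518 billion cells


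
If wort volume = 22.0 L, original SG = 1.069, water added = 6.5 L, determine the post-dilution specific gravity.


SG_new = 1 + (SG_old − 1)·V_old/(V_old + V_water)
pts = (1.069 − 1)·1000·22.0/(22.0 + 6.5) = 53.2632
SG_new = 1 + 53.2632/1000

1.0533


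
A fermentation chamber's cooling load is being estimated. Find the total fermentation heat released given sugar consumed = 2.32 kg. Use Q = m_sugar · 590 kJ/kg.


Q = 2.32 · 590

1368.8000 kJ


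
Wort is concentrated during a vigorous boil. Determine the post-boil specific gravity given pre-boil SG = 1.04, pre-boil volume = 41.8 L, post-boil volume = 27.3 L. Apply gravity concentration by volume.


SG_post = 1 + (SG_pre − 1)·V_pre/V_post
pts_pre = (1.04 − 1)·1000 = 40.0000
pts_post = 40.0000·41.8/27.3 = 61.2454
SG_post = 1 + 61.2454/1000

1.0612


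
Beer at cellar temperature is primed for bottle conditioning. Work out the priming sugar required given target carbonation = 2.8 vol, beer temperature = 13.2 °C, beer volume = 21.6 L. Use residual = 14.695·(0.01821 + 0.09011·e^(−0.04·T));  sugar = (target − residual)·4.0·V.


residual = 14.695·(0.01821 + 0.09011·e^(−0.04·13.2)) = 1.0486
sugar = (2.8 − 1.0486)·4.0·21.6

151.3238 g


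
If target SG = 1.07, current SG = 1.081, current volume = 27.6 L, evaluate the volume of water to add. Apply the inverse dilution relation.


V_water = V·((SG_curr − 1)/(SG_target − 1) − 1)
V_water = 27.6·((1.081 − 1)/(1.07 − 1) − 1)

4.3371 L


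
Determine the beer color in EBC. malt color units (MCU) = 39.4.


SRM = 1.4922·MCU^0.6859;  EBC = SRM·1.97
SRM = 1.4922·39.4^0.6859 = 18.5429
EBC = 18.5429·1.97

36.5295 EBC


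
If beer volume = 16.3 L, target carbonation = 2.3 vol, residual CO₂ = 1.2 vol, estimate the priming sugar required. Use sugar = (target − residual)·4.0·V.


sugar = (2.3 − 1.2)·4.0·16.3

71.7200 g


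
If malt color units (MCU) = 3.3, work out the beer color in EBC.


SRM = 1.4922·MCU^0.6859;  EBC = SRM·1.97
SRM = 1.4922·3.3^0.6859 = 3.3844
EBC = 3.3844·1.97

6.6672 EBC


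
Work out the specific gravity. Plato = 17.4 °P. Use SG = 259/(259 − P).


SG = 259/(259 − 17.4)

1.0720


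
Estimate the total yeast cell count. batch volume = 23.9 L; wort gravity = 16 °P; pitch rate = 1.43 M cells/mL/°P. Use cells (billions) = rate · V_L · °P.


cells = 1.43 · 23.9 · 16

546.8320 billion cells


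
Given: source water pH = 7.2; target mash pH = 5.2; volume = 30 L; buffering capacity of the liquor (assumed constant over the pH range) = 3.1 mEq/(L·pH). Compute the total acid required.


acid = buffering capacity · (pH_source − pH_target) · V
acid = 3.1 · (7.2 − 5.2) · 30

186.0000 mEq


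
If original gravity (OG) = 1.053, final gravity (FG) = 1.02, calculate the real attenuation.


AA = (OG−FG)/(OG−1)·100;  RA = AA·0.8192
AA = (1.053 − 1.02)/(1.053 − 1)·100 = 62.2642
RA = 62.2642·0.8192

51.0068 %


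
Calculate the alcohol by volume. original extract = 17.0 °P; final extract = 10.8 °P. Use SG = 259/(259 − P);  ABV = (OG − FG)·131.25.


OG = 259/(259 − 17.0) = 1.0702
FG = 259/(259 − 10.8) = 1.0435
ABV = (1.0702 − 1.0435)·131.25

3.5089 % ABV
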